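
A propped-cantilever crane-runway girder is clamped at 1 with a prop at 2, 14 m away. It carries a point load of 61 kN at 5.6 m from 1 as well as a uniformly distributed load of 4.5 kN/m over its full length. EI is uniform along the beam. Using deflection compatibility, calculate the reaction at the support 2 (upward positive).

R_2 = 36.31 kN

Choose R_2 as the redundant. The primary structure is the cantilever fixed at 1.
Downward deflection at the released point 2 due to the loads:
  point load 61 at a = 5.6: Pa²(3L − a)/(6EI) = 11605/EI
  UDL 4.5: wL⁴/(8EI) = 21609/EI
  δ_0 = 33214/EI
Tip deflection under a unit load at 2: L³/(3EI) = 914.7/EI.
The prop prevents deflection at 2: R_2 = δ_0/δ_{22} = 33214/914.7 = 36.31 kN.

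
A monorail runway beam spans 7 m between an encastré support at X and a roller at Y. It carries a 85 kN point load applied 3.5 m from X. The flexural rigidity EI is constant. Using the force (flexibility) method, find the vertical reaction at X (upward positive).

R_X = 58.44 kN

Take the reaction at Y as the redundant and release it; the primary structure is a cantilever fixed at X.
Primary-structure tip deflection at Y by superposition:
  point load 85 at a = 3.5: Pa²(3L − a)/(6EI) = 3037/EI
Flexibility coefficient — unit upward force at Y: δ_{YY} = L³/(3EI) = 114.3/EI.
The prop prevents deflection at Y: R_Y = δ_0/δ_{YY} = 3037/114.3 = 26.56 kN.
Vertical equilibrium: R_X = ΣP − R_Y = 85 − 26.56 = 58.44 kN.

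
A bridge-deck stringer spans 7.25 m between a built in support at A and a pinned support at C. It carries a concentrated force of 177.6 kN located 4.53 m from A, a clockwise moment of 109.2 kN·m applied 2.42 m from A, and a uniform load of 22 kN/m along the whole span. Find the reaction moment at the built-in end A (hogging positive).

Choose R_C as the redundant. The primary structure is the cantilever fixed at A.
Free-end deflection of the primary structure under the applied loading (downward +):
  point load 177.6 at a = 4.53: Pa²(3L − a)/(6EI) = 10460/EI
  clockwise couple 109.2 at a = 2.42: M₀a(2L − a)/(2EI) = 1596/EI
  UDL 22: wL⁴/(8EI) = 7598/EI
  δ_0 = 19654/EI
Flexibility coefficient — unit upward force at C: δ_{CC} = L³/(3EI) = 127/EI.
The prop prevents deflection at C: R_C = δ_0/δ_{CC} = 19654/127 = 154.7 kN.
Moment equilibrium about A: M_A = Σ(load moments about A) − R_C·L = 1492 − 154.7×7.25 = 370.2 kN·m.

M_A = 370.2 kN·m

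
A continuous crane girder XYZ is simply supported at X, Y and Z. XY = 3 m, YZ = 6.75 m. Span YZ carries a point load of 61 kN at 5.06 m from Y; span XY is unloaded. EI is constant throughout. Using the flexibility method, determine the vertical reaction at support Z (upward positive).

Insert a hinge at Y; M_Y is the redundant, and each span becomes simply supported.
Discontinuity in slope at Y on the released structure — sum the simple-span end rotations:
  span YZ: point load 61 at a = 5.06: Pab(L + b)/(6LEI) = 108.7/EI
  relative rotation θ_0 = (0 + 108.7)/EI = 108.7/EI
A unit hogging moment at Y produces rotation L₁/(3EI) + L₂/(3EI) = 3.25/EI.
Slope continuity at Y: θ_0 = M_Y·3.25/EI, so M_Y = 108.7/3.25 = 33.45 kN·m (hogging).
Span YZ, ΣM about Z: R_Y^{YZ}·6.75 = 103.1 + 33.45, so R_Y^{YZ} = 20.23 kN and R_Z = 61 − 20.23 = 40.77 kN.

R_Z = 40.77 kN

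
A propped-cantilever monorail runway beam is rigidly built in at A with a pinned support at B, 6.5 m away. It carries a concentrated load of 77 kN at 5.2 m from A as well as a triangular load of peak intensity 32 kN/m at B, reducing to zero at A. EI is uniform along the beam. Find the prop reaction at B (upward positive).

Release the roller at B. Primary structure: cantilever fixed at A.
Free-end deflection of the primary structure under the applied loading (downward +):
  point load 77 at a = 5.2: Pa²(3L − a)/(6EI) = 4962/EI
  triangular load, peak 32 at the free end: 11w₀L⁴/(120EI) = 5236/EI
  δ_0 = 10198/EI
Flexibility coefficient — unit upward force at B: δ_{BB} = L³/(3EI) = 91.54/EI.
Compatibility at B: δ_0 − R_B·δ_{BB} = 0, so R_B = 10198/91.54 = 111.4 kN.

R_B = 111.4 kN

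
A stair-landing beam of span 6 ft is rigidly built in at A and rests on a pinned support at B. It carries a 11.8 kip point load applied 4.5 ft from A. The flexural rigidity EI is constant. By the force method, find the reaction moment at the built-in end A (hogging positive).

Remove the prop at B; the released (primary) structure is a cantilever built in at A.
Deflection at B on the released cantilever, summing each load's contribution:
  point load 11.8 at a = 4.5: Pa²(3L − a)/(6EI) = 537.6/EI
Flexibility coefficient — unit upward force at B: δ_{BB} = L³/(3EI) = 72/EI.
The prop prevents deflection at B: R_B = δ_0/δ_{BB} = 537.6/72 = 7.467 kip.
Moment equilibrium about A: M_A = Σ(load moments about A) − R_B·L = 53.1 − 7.467×6 = 8.297 kip·ft.

M_A = 8.297 kip·ft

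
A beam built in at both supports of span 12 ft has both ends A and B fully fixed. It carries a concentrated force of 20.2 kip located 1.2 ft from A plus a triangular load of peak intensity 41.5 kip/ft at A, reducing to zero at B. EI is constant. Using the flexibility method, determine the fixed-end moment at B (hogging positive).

M_B = 201.4 kip·ft

Take the two fixed-end moments M_A, M_B as redundants; the released structure is the simple span AB.
Simple-span end rotations at A and B under the given loads:
  at A: point load 20.2 at a = 1.2: Pab(L + b)/(6LEI) = 82.9/EI
  at B: point load 20.2 at a = 1.2: Pab(L + a)/(6LEI) = 48/EI
  at A: triangular load, peak 41.5: w₀L³/(45EI) = 1594/EI
  at B: triangular load, peak 41.5: 7w₀L³/(360EI) = 1394/EI
  θ_A0 = 1677/EI,  θ_B0 = 1442/EI
Flexibility coefficients: a unit moment at one end gives L/(3EI) there and L/(6EI) at the far end, so f₁₁ = f₂₂ = 4/EI and f₁₂ = f₂₁ = 2/EI.
Compatibility — zero rotation at each built-in end:
  4 M_A + 2 M_B = 1677
  2 M_A + 4 M_B = 1442
Solving the pair gives M_A = 318.4 kip·ft and M_B = 201.4 kip·ft (hogging).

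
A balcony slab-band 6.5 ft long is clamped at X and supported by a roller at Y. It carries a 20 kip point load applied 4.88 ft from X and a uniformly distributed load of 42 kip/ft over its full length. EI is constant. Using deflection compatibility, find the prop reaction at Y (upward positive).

R_Y = 115.1 kip

Choose R_Y as the redundant. The primary structure is the cantilever fixed at X.
Free-end deflection of the primary structure under the applied loading (downward +):
  point load 20 at a = 4.88: Pa²(3L − a)/(6EI) = 1161/EI
  UDL 42: wL⁴/(8EI) = 9372/EI
  δ_0 = 10532/EI
Flexibility coefficient — unit upward force at Y: δ_{YY} = L³/(3EI) = 91.54/EI.
The prop prevents deflection at Y: R_Y = δ_0/δ_{YY} = 10532/91.54 = 115.1 kip.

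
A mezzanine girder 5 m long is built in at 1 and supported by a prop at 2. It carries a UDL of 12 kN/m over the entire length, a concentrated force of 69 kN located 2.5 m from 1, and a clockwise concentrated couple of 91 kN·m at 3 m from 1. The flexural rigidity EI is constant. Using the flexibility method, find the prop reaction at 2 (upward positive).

R_2 = 66.99 kN

Release the roller at 2. Primary structure: cantilever fixed at 1.
Primary-structure tip deflection at 2 by superposition:
  UDL 12: wL⁴/(8EI) = 937.5/EI
  point load 69 at a = 2.5: Pa²(3L − a)/(6EI) = 898.4/EI
  clockwise couple 91 at a = 3: M₀a(2L − a)/(2EI) = 955.5/EI
  δ_0 = 2791/EI
Flexibility coefficient — unit upward force at 2: δ_{22} = L³/(3EI) = 41.67/EI.
The prop prevents deflection at 2: R_2 = δ_0/δ_{22} = 2791/41.67 = 66.99 kN.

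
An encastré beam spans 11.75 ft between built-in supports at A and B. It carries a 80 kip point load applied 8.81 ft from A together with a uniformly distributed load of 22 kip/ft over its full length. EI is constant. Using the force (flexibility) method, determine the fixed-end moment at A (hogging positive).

M_A = 297.2 kip·ft

Take the two fixed-end moments M_A, M_B as redundants; the released structure is the simple span AB.
End rotations of the released simple span under the applied load (×1/EI):
  at A: point load 80 at a = 8.81: Pab(L + b)/(6LEI) = 431.8/EI
  at B: point load 80 at a = 8.81: Pab(L + a)/(6LEI) = 604.3/EI
  at A: UDL 22: wL³/(24EI) = 1487/EI
  at B: UDL 22: wL³/(24EI) = 1487/EI
  θ_A0 = 1919/EI,  θ_B0 = 2091/EI
Flexibility coefficients: a unit moment at one end gives L/(3EI) there and L/(6EI) at the far end, so f₁₁ = f₂₂ = 3.917/EI and f₁₂ = f₂₁ = 1.958/EI.
Compatibility — zero rotation at each built-in end:
  3.917 M_A + 1.958 M_B = 1919
  1.958 M_A + 3.917 M_B = 2091
Solving the pair gives M_A = 297.2 kip·ft and M_B = 385.3 kip·ft (hogging).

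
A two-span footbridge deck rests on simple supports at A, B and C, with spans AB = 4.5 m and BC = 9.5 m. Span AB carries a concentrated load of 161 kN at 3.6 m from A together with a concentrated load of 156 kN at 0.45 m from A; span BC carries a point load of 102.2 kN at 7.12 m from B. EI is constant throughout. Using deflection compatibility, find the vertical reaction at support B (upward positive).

Insert a hinge at B; M_B is the redundant, and each span becomes simply supported.
Rotations at B on the released spans (each span's end-slope, ×1/EI):
  span AB: point load 161 at a = 3.6: Pab(L + a)/(6LEI) = 156.5/EI
  span AB: point load 156 at a = 0.45: Pab(L + a)/(6LEI) = 52.12/EI
  span BC: point load 102.2 at a = 7.12: Pab(L + b)/(6LEI) = 361/EI
  relative rotation θ_0 = (208.6 + 361)/EI = 569.6/EI
A unit hogging moment at B produces rotation L₁/(3EI) + L₂/(3EI) = 4.667/EI.
Slope continuity at B: θ_0 = M_B·4.667/EI, so M_B = 569.6/4.667 = 122.1 kN·m (hogging).
Span AB, ΣM about A with M_B applied at B: R_B^{AB}·4.5 = 649.8 + 122.1, so R_B^{AB} = 171.5 kN and R_A = 317 − 171.5 = 145.5 kN.
Span BC, ΣM about C: R_B^{BC}·9.5 = 243.2 + 122.1, so R_B^{BC} = 38.45 kN and R_C = 102.2 − 38.45 = 63.75 kN.
R_B = 171.5 + 38.45 = 210 kN.

R_B = 210 kN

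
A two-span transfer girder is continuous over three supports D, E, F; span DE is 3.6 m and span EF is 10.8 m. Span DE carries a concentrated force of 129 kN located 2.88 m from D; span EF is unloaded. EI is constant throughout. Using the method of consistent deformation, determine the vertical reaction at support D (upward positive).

R_D = 21.16 kN

Insert a hinge at E; M_E is the redundant, and each span becomes simply supported.
Discontinuity in slope at E on the released structure — sum the simple-span end rotations:
  span DE: point load 129 at a = 2.88: Pab(L + a)/(6LEI) = 80.25/EI
  relative rotation θ_0 = (80.25 + 0)/EI = 80.25/EI
A unit hogging moment at E produces rotation L₁/(3EI) + L₂/(3EI) = 4.8/EI.
Compatibility: M_E·(L₁+L₂)/(3EI) = θ_0, giving M_E = 16.72 kN·m (hogging).
Span DE, ΣM about D with M_E applied at E: R_E^{DE}·3.6 = 371.5 + 16.72, so R_E^{DE} = 107.8 kN and R_D = 129 − 107.8 = 21.16 kN.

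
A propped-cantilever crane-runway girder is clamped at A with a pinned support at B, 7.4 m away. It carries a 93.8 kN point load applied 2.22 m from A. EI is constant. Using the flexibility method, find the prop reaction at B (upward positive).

R_B = 11.4 kN

Release the roller at B. Primary structure: cantilever fixed at A.
Primary-structure tip deflection at B by superposition:
  point load 93.8 at a = 2.22: Pa²(3L − a)/(6EI) = 1539/EI
Tip deflection under a unit load at B: L³/(3EI) = 135.1/EI.
Compatibility at B: δ_0 − R_B·δ_{BB} = 0, so R_B = 1539/135.1 = 11.4 kN.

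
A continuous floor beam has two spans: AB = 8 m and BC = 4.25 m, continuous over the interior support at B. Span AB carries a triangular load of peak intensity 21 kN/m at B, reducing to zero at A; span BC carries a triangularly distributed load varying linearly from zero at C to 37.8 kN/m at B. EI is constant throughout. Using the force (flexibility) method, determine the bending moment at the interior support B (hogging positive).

Release continuity at B by inserting a hinge; the redundant is the internal moment M_B. The primary structure is two simply-supported spans AB and BC.
Rotations at B on the released spans (each span's end-slope, ×1/EI):
  span AB: triangular load, peak 21: w₀L³/(45EI) = 238.9/EI
  span BC: triangular load, peak 37.8: w₀L³/(45EI) = 64.48/EI
  relative rotation θ_0 = (238.9 + 64.48)/EI = 303.4/EI
A unit hogging moment at B produces rotation L₁/(3EI) + L₂/(3EI) = 4.083/EI.
Compatibility: M_B·(L₁+L₂)/(3EI) = θ_0, giving M_B = 74.31 kN·m (hogging).

M_B = 74.31 kN·m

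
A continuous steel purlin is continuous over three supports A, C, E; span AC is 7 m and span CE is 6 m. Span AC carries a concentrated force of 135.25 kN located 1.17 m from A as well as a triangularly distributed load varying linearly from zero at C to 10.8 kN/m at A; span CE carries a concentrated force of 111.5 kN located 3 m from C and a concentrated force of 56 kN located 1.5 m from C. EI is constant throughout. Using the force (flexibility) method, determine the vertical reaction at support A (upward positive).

R_A = 117.6 kN

Insert a hinge at C; M_C is the redundant, and each span becomes simply supported.
End slopes at the hinge C, treating each span as simply supported:
  span AC: point load 135.25 at a = 1.17: Pab(L + a)/(6LEI) = 179.5/EI
  span AC: triangular load, peak 10.8: 7w₀L³/(360EI) = 72.03/EI
  span CE: point load 111.5 at a = 3: Pab(L + b)/(6LEI) = 250.9/EI
  span CE: point load 56 at a = 1.5: Pab(L + b)/(6LEI) = 110.2/EI
  relative rotation θ_0 = (251.5 + 361.1)/EI = 612.6/EI
A unit hogging moment at C produces rotation L₁/(3EI) + L₂/(3EI) = 4.333/EI.
Compatibility: M_C·(L₁+L₂)/(3EI) = θ_0, giving M_C = 141.4 kN·m (hogging).
Span AC, ΣM about A with M_C applied at C: R_C^{AC}·7 = 246.4 + 141.4, so R_C^{AC} = 55.4 kN and R_A = 173.1 − 55.4 = 117.6 kN.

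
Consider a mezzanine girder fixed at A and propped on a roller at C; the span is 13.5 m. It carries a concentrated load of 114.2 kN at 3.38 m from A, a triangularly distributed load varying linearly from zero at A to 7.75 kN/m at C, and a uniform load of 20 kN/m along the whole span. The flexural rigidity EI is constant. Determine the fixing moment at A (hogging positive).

Choose R_C as the redundant. The primary structure is the cantilever fixed at A.
Downward deflection at the released point C due to the loads:
  point load 114.2 at a = 3.38: Pa²(3L − a)/(6EI) = 8072/EI
  triangular load, peak 7.75 at the free end: 11w₀L⁴/(120EI) = 23597/EI
  UDL 20: wL⁴/(8EI) = 83038/EI
  δ_0 = 114706/EI
Tip deflection under a unit load at C: L³/(3EI) = 820.1/EI.
The prop prevents deflection at C: R_C = δ_0/δ_{CC} = 114706/820.1 = 139.9 kN.
Moment equilibrium about A: M_A = Σ(load moments about A) − R_C·L = 2679 − 139.9×13.5 = 791.1 kN·m.

M_A = 791.1 kN·m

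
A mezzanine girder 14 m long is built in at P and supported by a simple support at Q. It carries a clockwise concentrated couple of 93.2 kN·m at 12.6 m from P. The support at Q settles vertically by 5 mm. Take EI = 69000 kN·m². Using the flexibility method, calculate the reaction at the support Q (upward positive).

Take the reaction at Q as the redundant and release it; the primary structure is a cantilever fixed at P.
Primary-structure tip deflection at Q by superposition:
  clockwise couple 93.2 at a = 12.6: M₀a(2L − a)/(2EI) = 9042/EI
Flexibility coefficient — unit upward force at Q: δ_{QQ} = L³/(3EI) = 914.7/EI.
With EI = 69000 kN·m²: δ_0 = 0.13105 m and δ_{QQ} = 0.013256 m/kN.
Compatibility — the beam at Q must follow the support down by 0.005 m: δ_0 − R_Q·δ_{QQ} = 0.005, so R_Q = (0.13105 − 0.005)/0.013256 = 9.509 kN.

R_Q = 9.509 kN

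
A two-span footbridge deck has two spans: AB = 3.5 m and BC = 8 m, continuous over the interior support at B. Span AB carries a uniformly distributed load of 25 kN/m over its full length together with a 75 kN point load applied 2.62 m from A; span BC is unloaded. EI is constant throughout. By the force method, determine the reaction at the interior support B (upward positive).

R_B = 110.1 kN

Release continuity at B by inserting a hinge; the redundant is the internal moment M_B. The primary structure is two simply-supported spans AB and BC.
Discontinuity in slope at B on the released structure — sum the simple-span end rotations:
  span AB: UDL 25: wL³/(24EI) = 44.66/EI
  span AB: point load 75 at a = 2.62: Pab(L + a)/(6LEI) = 50.39/EI
  relative rotation θ_0 = (95.06 + 0)/EI = 95.06/EI
A unit hogging moment at B produces rotation L₁/(3EI) + L₂/(3EI) = 3.833/EI.
Slope continuity at B: θ_0 = M_B·3.833/EI, so M_B = 95.06/3.833 = 24.8 kN·m (hogging).
Span AB, ΣM about A with M_B applied at B: R_B^{AB}·3.5 = 349.6 + 24.8, so R_B^{AB} = 107 kN and R_A = 162.5 − 107 = 55.52 kN.
Span BC, ΣM about C: R_B^{BC}·8 = 0 + 24.8, so R_B^{BC} = 3.1 kN and R_C = 0 − 3.1 = -3.1 kN.
R_B = 107 + 3.1 = 110.1 kN.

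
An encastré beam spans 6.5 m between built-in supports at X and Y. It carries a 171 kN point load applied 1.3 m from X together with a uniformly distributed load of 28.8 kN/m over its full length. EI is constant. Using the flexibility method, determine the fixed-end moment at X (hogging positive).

Release both end moments; the primary structure is a simply-supported span XY with redundants M_X and M_Y.
Simple-span end rotations at X and Y under the given loads:
  at X: point load 171 at a = 1.3: Pab(L + b)/(6LEI) = 346.8/EI
  at Y: point load 171 at a = 1.3: Pab(L + a)/(6LEI) = 231.2/EI
  at X: UDL 28.8: wL³/(24EI) = 329.6/EI
  at Y: UDL 28.8: wL³/(24EI) = 329.6/EI
  θ_X0 = 676.3/EI,  θ_Y0 = 560.7/EI
Flexibility coefficients: a unit moment at one end gives L/(3EI) there and L/(6EI) at the far end, so f₁₁ = f₂₂ = 2.167/EI and f₁₂ = f₂₁ = 1.083/EI.
Compatibility — zero rotation at each built-in end:
  2.167 M_X + 1.083 M_Y = 676.3
  1.083 M_X + 2.167 M_Y = 560.7
Solving the pair gives M_X = 243.7 kN·m and M_Y = 137 kN·m (hogging).

M_X = 243.7 kN·m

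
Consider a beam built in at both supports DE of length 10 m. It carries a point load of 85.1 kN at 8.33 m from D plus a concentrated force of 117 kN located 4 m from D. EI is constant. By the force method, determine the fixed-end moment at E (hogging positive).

Release both end moments; the primary structure is a simply-supported span DE with redundants M_D and M_E.
On the primary (simply-supported) span, the end slopes from the loading are:
  at D: point load 85.1 at a = 8.33: Pab(L + b)/(6LEI) = 230.3/EI
  at E: point load 85.1 at a = 8.33: Pab(L + a)/(6LEI) = 361.7/EI
  at D: point load 117 at a = 4: Pab(L + b)/(6LEI) = 748.8/EI
  at E: point load 117 at a = 4: Pab(L + a)/(6LEI) = 655.2/EI
  θ_D0 = 979.1/EI,  θ_E0 = 1017/EI
Flexibility coefficients: a unit moment at one end gives L/(3EI) there and L/(6EI) at the far end, so f₁₁ = f₂₂ = 3.333/EI and f₁₂ = f₂₁ = 1.667/EI.
Compatibility — zero rotation at each built-in end:
  3.333 M_D + 1.667 M_E = 979.1
  1.667 M_D + 3.333 M_E = 1017
Solving the pair gives M_D = 188.3 kN·m and M_E = 210.9 kN·m (hogging).

M_E = 210.9 kN·m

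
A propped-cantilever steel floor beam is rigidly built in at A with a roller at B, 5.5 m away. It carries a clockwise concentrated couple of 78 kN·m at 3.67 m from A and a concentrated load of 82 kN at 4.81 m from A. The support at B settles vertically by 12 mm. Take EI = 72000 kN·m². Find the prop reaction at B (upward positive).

Take the reaction at B as the redundant and release it; the primary structure is a cantilever fixed at A.
Primary-structure tip deflection at B by superposition:
  clockwise couple 78 at a = 3.67: M₀a(2L − a)/(2EI) = 1049/EI
  point load 82 at a = 4.81: Pa²(3L − a)/(6EI) = 3696/EI
  δ_0 = 4745/EI
Flexibility coefficient — unit upward force at B: δ_{BB} = L³/(3EI) = 55.46/EI.
With EI = 72000 kN·m²: δ_0 = 0.065909 m and δ_{BB} = 0.00077 m/kN.
Compatibility — the beam at B must follow the support down by 0.012 m: δ_0 − R_B·δ_{BB} = 0.012, so R_B = (0.065909 − 0.012)/0.00077 = 69.99 kN.

R_B = 69.99 kN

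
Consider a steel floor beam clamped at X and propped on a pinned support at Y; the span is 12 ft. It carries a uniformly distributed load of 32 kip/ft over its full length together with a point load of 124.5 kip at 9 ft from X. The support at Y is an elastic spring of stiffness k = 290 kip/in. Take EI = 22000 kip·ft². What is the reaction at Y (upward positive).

Choose R_Y as the redundant. The primary structure is the cantilever fixed at X.
Downward deflection at the released point Y due to the loads:
  UDL 32: wL⁴/(8EI) = 82944/EI
  point load 124.5 at a = 9: Pa²(3L − a)/(6EI) = 45380/EI
  δ_0 = 128324/EI
Flexibility coefficient — unit upward force at Y: δ_{YY} = L³/(3EI) = 576/EI.
With EI = 22000 kip·ft²: δ_0 = 5.8329 ft and δ_{YY} = 0.026182 ft/kip.
Compatibility — the spring shortens by R_Y/k under the reaction it provides: δ_0 − R_Y·δ_{YY} = R_Y/k. With 1/k = 1/(290×12) ft/kip = 0.000287 ft/kip, R_Y = δ_0 / (δ_{YY} + 1/k) = 5.8329 / (0.026182 + 0.000287) = 220.4 kip.

R_Y = 220.4 kip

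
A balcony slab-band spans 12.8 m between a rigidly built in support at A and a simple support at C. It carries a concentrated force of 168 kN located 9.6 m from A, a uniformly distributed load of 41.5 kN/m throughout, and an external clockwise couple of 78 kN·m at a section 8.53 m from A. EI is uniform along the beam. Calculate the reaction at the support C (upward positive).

Remove the prop at C; the released (primary) structure is a cantilever built in at A.
Free-end deflection of the primary structure under the applied loading (downward +):
  point load 168 at a = 9.6: Pa²(3L − a)/(6EI) = 74318/EI
  UDL 41.5: wL⁴/(8EI) = 139251/EI
  clockwise couple 78 at a = 8.53: M₀a(2L − a)/(2EI) = 5679/EI
  δ_0 = 219247/EI
Flexibility coefficient — unit upward force at C: δ_{CC} = L³/(3EI) = 699.1/EI.
The prop prevents deflection at C: R_C = δ_0/δ_{CC} = 219247/699.1 = 313.6 kN.

R_C = 313.6 kN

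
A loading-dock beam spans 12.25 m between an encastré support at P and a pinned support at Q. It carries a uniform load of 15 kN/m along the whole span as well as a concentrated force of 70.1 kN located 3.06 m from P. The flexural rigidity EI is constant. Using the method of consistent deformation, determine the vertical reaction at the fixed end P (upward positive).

R_P = 178.9 kN

Remove the prop at Q; the released (primary) structure is a cantilever built in at P.
Primary-structure tip deflection at Q by superposition:
  UDL 15: wL⁴/(8EI) = 42223/EI
  point load 70.1 at a = 3.06: Pa²(3L − a)/(6EI) = 3686/EI
  δ_0 = 45908/EI
Flexibility coefficient — unit upward force at Q: δ_{QQ} = L³/(3EI) = 612.8/EI.
Compatibility at Q: δ_0 − R_Q·δ_{QQ} = 0, so R_Q = 45908/612.8 = 74.92 kN.
Vertical equilibrium: R_P = ΣP − R_Q = 253.8 − 74.92 = 178.9 kN.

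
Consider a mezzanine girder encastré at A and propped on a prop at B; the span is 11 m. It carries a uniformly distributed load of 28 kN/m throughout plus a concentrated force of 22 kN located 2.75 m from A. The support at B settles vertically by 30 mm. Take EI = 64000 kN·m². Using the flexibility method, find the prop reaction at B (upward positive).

Release the roller at B. Primary structure: cantilever fixed at A.
Downward deflection at the released point B due to the loads:
  UDL 28: wL⁴/(8EI) = 51244/EI
  point load 22 at a = 2.75: Pa²(3L − a)/(6EI) = 838.8/EI
  δ_0 = 52082/EI
Flexibility coefficient — unit upward force at B: δ_{BB} = L³/(3EI) = 443.7/EI.
With EI = 64000 kN·m²: δ_0 = 0.81379 m and δ_{BB} = 0.006932 m/kN.
Compatibility — the beam at B must follow the support down by 0.03 m: δ_0 − R_B·δ_{BB} = 0.03, so R_B = (0.81379 − 0.03)/0.006932 = 113.1 kN.

R_B = 113.1 kN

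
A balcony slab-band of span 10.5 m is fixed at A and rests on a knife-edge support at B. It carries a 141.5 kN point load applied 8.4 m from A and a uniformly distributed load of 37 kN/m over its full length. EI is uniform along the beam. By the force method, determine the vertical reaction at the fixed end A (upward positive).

Release the roller at B. Primary structure: cantilever fixed at A.
Free-end deflection of the primary structure under the applied loading (downward +):
  point load 141.5 at a = 8.4: Pa²(3L − a)/(6EI) = 38439/EI
  UDL 37: wL⁴/(8EI) = 56217/EI
  δ_0 = 94656/EI
Flexibility coefficient — unit upward force at B: δ_{BB} = L³/(3EI) = 385.9/EI.
Compatibility at B: δ_0 − R_B·δ_{BB} = 0, so R_B = 94656/385.9 = 245.3 kN.
Vertical equilibrium: R_A = ΣP − R_B = 530 − 245.3 = 284.7 kN.

R_A = 284.7 kN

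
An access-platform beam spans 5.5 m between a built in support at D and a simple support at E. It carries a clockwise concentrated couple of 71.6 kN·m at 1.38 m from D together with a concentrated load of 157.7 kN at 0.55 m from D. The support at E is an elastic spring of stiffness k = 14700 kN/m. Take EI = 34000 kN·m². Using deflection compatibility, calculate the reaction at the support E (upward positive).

Choose R_E as the redundant. The primary structure is the cantilever fixed at D.
Downward deflection at the released point E due to the loads:
  clockwise couple 71.6 at a = 1.38: M₀a(2L − a)/(2EI) = 475.3/EI
  point load 157.7 at a = 0.55: Pa²(3L − a)/(6EI) = 126.8/EI
  δ_0 = 602.1/EI
Tip deflection under a unit load at E: L³/(3EI) = 55.46/EI.
With EI = 34000 kN·m²: δ_0 = 0.017708 m and δ_{EE} = 0.001631 m/kN.
Compatibility — the spring shortens by R_E/k under the reaction it provides: δ_0 − R_E·δ_{EE} = R_E/k. With 1/k = 0.000068 m/kN, R_E = δ_0 / (δ_{EE} + 1/k) = 0.017708 / (0.001631 + 0.000068) = 10.42 kN.

R_E = 10.42 kN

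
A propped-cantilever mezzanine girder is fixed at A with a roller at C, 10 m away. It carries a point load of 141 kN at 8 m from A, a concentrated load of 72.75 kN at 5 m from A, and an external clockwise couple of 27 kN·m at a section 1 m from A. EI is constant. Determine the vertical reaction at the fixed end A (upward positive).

Take the reaction at C as the redundant and release it; the primary structure is a cantilever fixed at A.
Deflection at C on the released cantilever, summing each load's contribution:
  point load 141 at a = 8: Pa²(3L − a)/(6EI) = 33088/EI
  point load 72.75 at a = 5: Pa²(3L − a)/(6EI) = 7578/EI
  clockwise couple 27 at a = 1: M₀a(2L − a)/(2EI) = 256.5/EI
  δ_0 = 40923/EI
Flexibility coefficient — unit upward force at C: δ_{CC} = L³/(3EI) = 333.3/EI.
The prop prevents deflection at C: R_C = δ_0/δ_{CC} = 40923/333.3 = 122.8 kN.
Vertical equilibrium: R_A = ΣP − R_C = 213.8 − 122.8 = 90.98 kN.

R_A = 90.98 kN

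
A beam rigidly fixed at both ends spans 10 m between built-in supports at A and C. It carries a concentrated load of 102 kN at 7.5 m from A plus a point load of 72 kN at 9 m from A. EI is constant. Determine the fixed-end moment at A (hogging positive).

Take the two fixed-end moments M_A, M_C as redundants; the released structure is the simple span AC.
End rotations of the released simple span under the applied load (×1/EI):
  at A: point load 102 at a = 7.5: Pab(L + b)/(6LEI) = 398.4/EI
  at C: point load 102 at a = 7.5: Pab(L + a)/(6LEI) = 557.8/EI
  at A: point load 72 at a = 9: Pab(L + b)/(6LEI) = 118.8/EI
  at C: point load 72 at a = 9: Pab(L + a)/(6LEI) = 205.2/EI
  θ_A0 = 517.2/EI,  θ_C0 = 763/EI
Flexibility coefficients: a unit moment at one end gives L/(3EI) there and L/(6EI) at the far end, so f₁₁ = f₂₂ = 3.333/EI and f₁₂ = f₂₁ = 1.667/EI.
Compatibility — zero rotation at each built-in end:
  3.333 M_A + 1.667 M_C = 517.2
  1.667 M_A + 3.333 M_C = 763
Solving the pair gives M_A = 54.29 kN·m and M_C = 201.8 kN·m (hogging).

M_A = 54.29 kN·m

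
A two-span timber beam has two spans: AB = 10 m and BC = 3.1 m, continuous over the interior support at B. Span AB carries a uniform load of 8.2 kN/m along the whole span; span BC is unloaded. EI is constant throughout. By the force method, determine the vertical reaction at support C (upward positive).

R_C = -25.24 kN

Release continuity at B by inserting a hinge; the redundant is the internal moment M_B. The primary structure is two simply-supported spans AB and BC.
Rotations at B on the released spans (each span's end-slope, ×1/EI):
  span AB: UDL 8.2: wL³/(24EI) = 341.7/EI
  relative rotation θ_0 = (341.7 + 0)/EI = 341.7/EI
A unit hogging moment at B produces rotation L₁/(3EI) + L₂/(3EI) = 4.367/EI.
Compatibility: M_B·(L₁+L₂)/(3EI) = θ_0, giving M_B = 78.24 kN·m (hogging).
Span BC, ΣM about C: R_B^{BC}·3.1 = 0 + 78.24, so R_B^{BC} = 25.24 kN and R_C = 0 − 25.24 = -25.24 kN.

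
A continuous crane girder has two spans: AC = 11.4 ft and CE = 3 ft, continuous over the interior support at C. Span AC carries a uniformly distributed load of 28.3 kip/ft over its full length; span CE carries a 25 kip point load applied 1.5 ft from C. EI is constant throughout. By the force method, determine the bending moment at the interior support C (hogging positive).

Insert a hinge at C; M_C is the redundant, and each span becomes simply supported.
Rotations at C on the released spans (each span's end-slope, ×1/EI):
  span AC: UDL 28.3: wL³/(24EI) = 1747/EI
  span CE: point load 25 at a = 1.5: Pab(L + b)/(6LEI) = 14.06/EI
  relative rotation θ_0 = (1747 + 14.06)/EI = 1761/EI
A unit hogging moment at C produces rotation L₁/(3EI) + L₂/(3EI) = 4.8/EI.
Slope continuity at C: θ_0 = M_C·4.8/EI, so M_C = 1761/4.8 = 366.9 kip·ft (hogging).

M_C = 366.9 kip·ft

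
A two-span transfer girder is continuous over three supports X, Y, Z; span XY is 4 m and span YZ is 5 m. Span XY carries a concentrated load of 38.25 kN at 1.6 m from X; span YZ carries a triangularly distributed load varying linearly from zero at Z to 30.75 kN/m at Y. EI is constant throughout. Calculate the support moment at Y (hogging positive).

Take M_Y as the redundant. Released structure: two simple spans XY and YZ with a hinge at Y.
Discontinuity in slope at Y on the released structure — sum the simple-span end rotations:
  span XY: point load 38.25 at a = 1.6: Pab(L + a)/(6LEI) = 34.27/EI
  span YZ: triangular load, peak 30.75: w₀L³/(45EI) = 85.42/EI
  relative rotation θ_0 = (34.27 + 85.42)/EI = 119.7/EI
A unit hogging moment at Y produces rotation L₁/(3EI) + L₂/(3EI) = 3/EI.
Compatibility: M_Y·(L₁+L₂)/(3EI) = θ_0, giving M_Y = 39.9 kN·m (hogging).

M_Y = 39.9 kN·m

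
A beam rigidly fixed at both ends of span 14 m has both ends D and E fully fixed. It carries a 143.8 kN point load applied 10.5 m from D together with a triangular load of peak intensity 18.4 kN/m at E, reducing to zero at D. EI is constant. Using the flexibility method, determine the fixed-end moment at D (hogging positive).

Take the two fixed-end moments M_D, M_E as redundants; the released structure is the simple span DE.
Simple-span end rotations at D and E under the given loads:
  at D: point load 143.8 at a = 10.5: Pab(L + b)/(6LEI) = 1101/EI
  at E: point load 143.8 at a = 10.5: Pab(L + a)/(6LEI) = 1541/EI
  at D: triangular load, peak 18.4: 7w₀L³/(360EI) = 981.7/EI
  at E: triangular load, peak 18.4: w₀L³/(45EI) = 1122/EI
  θ_D0 = 2083/EI,  θ_E0 = 2663/EI
Flexibility coefficients: a unit moment at one end gives L/(3EI) there and L/(6EI) at the far end, so f₁₁ = f₂₂ = 4.667/EI and f₁₂ = f₂₁ = 2.333/EI.
Compatibility — zero rotation at each built-in end:
  4.667 M_D + 2.333 M_E = 2083
  2.333 M_D + 4.667 M_E = 2663
Solving the pair gives M_D = 214.6 kN·m and M_E = 463.4 kN·m (hogging).

M_D = 214.6 kN·m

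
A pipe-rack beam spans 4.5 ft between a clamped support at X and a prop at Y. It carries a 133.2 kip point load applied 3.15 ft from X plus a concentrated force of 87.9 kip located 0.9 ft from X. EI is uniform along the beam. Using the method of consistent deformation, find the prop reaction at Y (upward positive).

Release the roller at Y. Primary structure: cantilever fixed at X.
Primary-structure tip deflection at Y by superposition:
  point load 133.2 at a = 3.15: Pa²(3L − a)/(6EI) = 2280/EI
  point load 87.9 at a = 0.9: Pa²(3L − a)/(6EI) = 149.5/EI
  δ_0 = 2429/EI
Tip deflection under a unit load at Y: L³/(3EI) = 30.38/EI.
Compatibility at Y: δ_0 − R_Y·δ_{YY} = 0, so R_Y = 2429/30.38 = 79.98 kip.

R_Y = 79.98 kip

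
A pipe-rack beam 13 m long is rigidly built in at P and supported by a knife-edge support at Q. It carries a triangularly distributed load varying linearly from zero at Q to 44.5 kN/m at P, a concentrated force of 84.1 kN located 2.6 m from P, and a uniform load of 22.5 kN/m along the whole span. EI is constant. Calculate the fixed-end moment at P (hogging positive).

Remove the prop at Q; the released (primary) structure is a cantilever built in at P.
Downward deflection at the released point Q due to the loads:
  triangular load, peak 44.5 at the fixed end: w₀L⁴/(30EI) = 42365/EI
  point load 84.1 at a = 2.6: Pa²(3L − a)/(6EI) = 3449/EI
  UDL 22.5: wL⁴/(8EI) = 80328/EI
  δ_0 = 126142/EI
Tip deflection under a unit load at Q: L³/(3EI) = 732.3/EI.
The prop prevents deflection at Q: R_Q = δ_0/δ_{QQ} = 126142/732.3 = 172.2 kN.
Moment equilibrium about P: M_P = Σ(load moments about P) − R_Q·L = 3373 − 172.2×13 = 1134 kN·m.

M_P = 1134 kN·m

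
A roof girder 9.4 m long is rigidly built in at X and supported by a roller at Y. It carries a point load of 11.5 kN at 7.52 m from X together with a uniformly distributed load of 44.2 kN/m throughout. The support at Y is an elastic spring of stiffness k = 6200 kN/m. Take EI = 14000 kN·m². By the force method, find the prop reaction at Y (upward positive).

Choose R_Y as the redundant. The primary structure is the cantilever fixed at X.
Downward deflection at the released point Y due to the loads:
  point load 11.5 at a = 7.52: Pa²(3L − a)/(6EI) = 2241/EI
  UDL 44.2: wL⁴/(8EI) = 43136/EI
  δ_0 = 45378/EI
Tip deflection under a unit load at Y: L³/(3EI) = 276.9/EI.
With EI = 14000 kN·m²: δ_0 = 3.2413 m and δ_{YY} = 0.019776 m/kN.
Compatibility — the spring shortens by R_Y/k under the reaction it provides: δ_0 − R_Y·δ_{YY} = R_Y/k. With 1/k = 0.000161 m/kN, R_Y = δ_0 / (δ_{YY} + 1/k) = 3.2413 / (0.019776 + 0.000161) = 162.6 kN.

R_Y = 162.6 kN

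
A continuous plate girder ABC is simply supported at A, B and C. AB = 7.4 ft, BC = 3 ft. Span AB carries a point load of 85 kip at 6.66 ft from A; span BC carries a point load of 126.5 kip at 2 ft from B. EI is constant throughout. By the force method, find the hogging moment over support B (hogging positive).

M_B = 54.48 kip·ft

Insert a hinge at B; M_B is the redundant, and each span becomes simply supported.
Rotations at B on the released spans (each span's end-slope, ×1/EI):
  span AB: point load 85 at a = 6.66: Pab(L + a)/(6LEI) = 132.7/EI
  span BC: point load 126.5 at a = 2: Pab(L + b)/(6LEI) = 56.22/EI
  relative rotation θ_0 = (132.7 + 56.22)/EI = 188.9/EI
A unit hogging moment at B produces rotation L₁/(3EI) + L₂/(3EI) = 3.467/EI.
Compatibility: M_B·(L₁+L₂)/(3EI) = θ_0, giving M_B = 54.48 kip·ft (hogging).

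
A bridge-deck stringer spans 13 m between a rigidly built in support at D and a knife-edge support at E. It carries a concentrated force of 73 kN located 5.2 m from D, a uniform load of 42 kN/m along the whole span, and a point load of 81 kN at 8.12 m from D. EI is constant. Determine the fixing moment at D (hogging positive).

Take the reaction at E as the redundant and release it; the primary structure is a cantilever fixed at D.
Free-end deflection of the primary structure under the applied loading (downward +):
  point load 73 at a = 5.2: Pa²(3L − a)/(6EI) = 11120/EI
  UDL 42: wL⁴/(8EI) = 149945/EI
  point load 81 at a = 8.12: Pa²(3L − a)/(6EI) = 27487/EI
  δ_0 = 188552/EI
Flexibility coefficient — unit upward force at E: δ_{EE} = L³/(3EI) = 732.3/EI.
The prop prevents deflection at E: R_E = δ_0/δ_{EE} = 188552/732.3 = 257.5 kN.
Moment equilibrium about D: M_D = Σ(load moments about D) − R_E·L = 4586 − 257.5×13 = 1239 kN·m.

M_D = 1239 kN·m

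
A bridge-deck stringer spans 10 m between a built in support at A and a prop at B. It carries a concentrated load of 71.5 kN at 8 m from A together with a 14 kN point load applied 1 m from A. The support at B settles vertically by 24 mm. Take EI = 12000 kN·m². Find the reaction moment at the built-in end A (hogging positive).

Take the reaction at B as the redundant and release it; the primary structure is a cantilever fixed at A.
Free-end deflection of the primary structure under the applied loading (downward +):
  point load 71.5 at a = 8: Pa²(3L − a)/(6EI) = 16779/EI
  point load 14 at a = 1: Pa²(3L − a)/(6EI) = 67.67/EI
  δ_0 = 16846/EI
Tip deflection under a unit load at B: L³/(3EI) = 333.3/EI.
With EI = 12000 kN·m²: δ_0 = 1.4039 m and δ_{BB} = 0.027778 m/kN.
Compatibility — the beam at B must follow the support down by 0.024 m: δ_0 − R_B·δ_{BB} = 0.024, so R_B = (1.4039 − 0.024)/0.027778 = 49.67 kN.
Moment equilibrium about A: M_A = Σ(load moments about A) − R_B·L = 586 − 49.67×10 = 89.25 kN·m.

M_A = 89.25 kN·m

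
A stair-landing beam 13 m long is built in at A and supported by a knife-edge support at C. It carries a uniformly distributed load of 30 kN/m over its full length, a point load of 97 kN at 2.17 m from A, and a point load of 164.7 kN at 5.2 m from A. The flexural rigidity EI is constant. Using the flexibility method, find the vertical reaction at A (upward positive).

R_A = 467.4 kN

Release the roller at C. Primary structure: cantilever fixed at A.
Free-end deflection of the primary structure under the applied loading (downward +):
  UDL 30: wL⁴/(8EI) = 107104/EI
  point load 97 at a = 2.17: Pa²(3L − a)/(6EI) = 2804/EI
  point load 164.7 at a = 5.2: Pa²(3L − a)/(6EI) = 25088/EI
  δ_0 = 134995/EI
Tip deflection under a unit load at C: L³/(3EI) = 732.3/EI.
The prop prevents deflection at C: R_C = δ_0/δ_{CC} = 134995/732.3 = 184.3 kN.
Vertical equilibrium: R_A = ΣP − R_C = 651.7 − 184.3 = 467.4 kN.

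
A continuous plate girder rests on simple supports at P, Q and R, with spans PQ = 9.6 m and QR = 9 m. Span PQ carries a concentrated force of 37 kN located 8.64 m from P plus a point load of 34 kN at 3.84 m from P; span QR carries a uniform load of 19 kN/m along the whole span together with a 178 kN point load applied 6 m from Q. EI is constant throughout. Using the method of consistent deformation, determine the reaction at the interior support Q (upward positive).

R_Q = 246 kN

Insert a hinge at Q; M_Q is the redundant, and each span becomes simply supported.
End slopes at the hinge Q, treating each span as simply supported:
  span PQ: point load 37 at a = 8.64: Pab(L + a)/(6LEI) = 97.18/EI
  span PQ: point load 34 at a = 3.84: Pab(L + a)/(6LEI) = 175.5/EI
  span QR: UDL 19: wL³/(24EI) = 577.1/EI
  span QR: point load 178 at a = 6: Pab(L + b)/(6LEI) = 712/EI
  relative rotation θ_0 = (272.7 + 1289)/EI = 1562/EI
A unit hogging moment at Q produces rotation L₁/(3EI) + L₂/(3EI) = 6.2/EI.
Compatibility: M_Q·(L₁+L₂)/(3EI) = θ_0, giving M_Q = 251.9 kN·m (hogging).
Span PQ, ΣM about P with M_Q applied at Q: R_Q^{PQ}·9.6 = 450.2 + 251.9, so R_Q^{PQ} = 73.14 kN and R_P = 71 − 73.14 = -2.14 kN.
Span QR, ΣM about R: R_Q^{QR}·9 = 1304 + 251.9, so R_Q^{QR} = 172.8 kN and R_R = 349 − 172.8 = 176.2 kN.
R_Q = 73.14 + 172.8 = 246 kN.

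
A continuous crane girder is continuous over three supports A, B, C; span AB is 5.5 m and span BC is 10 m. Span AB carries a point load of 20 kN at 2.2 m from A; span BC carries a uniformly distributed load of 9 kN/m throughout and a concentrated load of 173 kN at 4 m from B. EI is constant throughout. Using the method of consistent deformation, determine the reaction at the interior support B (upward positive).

Take M_B as the redundant. Released structure: two simple spans AB and BC with a hinge at B.
Discontinuity in slope at B on the released structure — sum the simple-span end rotations:
  span AB: point load 20 at a = 2.2: Pab(L + a)/(6LEI) = 33.88/EI
  span BC: UDL 9: wL³/(24EI) = 375/EI
  span BC: point load 173 at a = 4: Pab(L + b)/(6LEI) = 1107/EI
  relative rotation θ_0 = (33.88 + 1482)/EI = 1516/EI
A unit hogging moment at B produces rotation L₁/(3EI) + L₂/(3EI) = 5.167/EI.
Slope continuity at B: θ_0 = M_B·5.167/EI, so M_B = 1516/5.167 = 293.4 kN·m (hogging).
Span AB, ΣM about A with M_B applied at B: R_B^{AB}·5.5 = 44 + 293.4, so R_B^{AB} = 61.35 kN and R_A = 20 − 61.35 = -41.35 kN.
Span BC, ΣM about C: R_B^{BC}·10 = 1488 + 293.4, so R_B^{BC} = 178.1 kN and R_C = 263 − 178.1 = 84.86 kN.
R_B = 61.35 + 178.1 = 239.5 kN.

R_B = 239.5 kN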